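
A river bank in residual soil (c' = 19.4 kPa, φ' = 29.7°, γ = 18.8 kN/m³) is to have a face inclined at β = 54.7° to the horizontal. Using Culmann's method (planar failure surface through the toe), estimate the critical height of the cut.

Culmann's analysis gives the critical failure plane at α_cr = (β + φ')/2 = (54.7 + 29.7)/2 = 42.2°, and the critical height
H_c = (4c'/γ) · sinβ cosφ' / [1 − cos(β − φ')]
    = (4·19.4/18.8) · sin54.7°·cos29.7° / [1 − cos(25.0°)]
    = 4.128 · 0.8161·0.8686 / [1 − 0.9063]
    = 4.128 · 0.7089 / 0.0937
    = 31.23 m

H_c = 31.23 m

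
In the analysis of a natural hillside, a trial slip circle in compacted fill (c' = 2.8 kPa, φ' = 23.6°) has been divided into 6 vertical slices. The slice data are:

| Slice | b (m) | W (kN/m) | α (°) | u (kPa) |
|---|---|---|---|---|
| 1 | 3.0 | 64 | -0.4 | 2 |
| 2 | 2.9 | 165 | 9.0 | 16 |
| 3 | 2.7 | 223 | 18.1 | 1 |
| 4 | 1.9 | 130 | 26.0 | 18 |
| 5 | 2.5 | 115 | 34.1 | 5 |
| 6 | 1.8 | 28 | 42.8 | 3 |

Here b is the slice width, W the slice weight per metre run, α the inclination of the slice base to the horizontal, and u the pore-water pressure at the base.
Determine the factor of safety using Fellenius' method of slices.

FS = 1.23

Ordinary method of slices: FS = Σ[c'·Δl_i + (W_i cosα_i − u_i·Δl_i)·tanφ'] / Σ W_i sinα_i, with Δl_i = b_i / cosα_i.
Slice 1: Δl = 3.0/cos(-0.4°) = 3.000 m; N'_1 = 64·cos(-0.4°) − 2·3.000 = 58.0; c'Δl = 8.40; W sinα = -0.4
Slice 2: Δl = 2.9/cos9.0° = 2.936 m; N'_2 = 165·cos9.0° − 16·2.936 = 116.0; c'Δl = 8.22; W sinα = 25.8
Slice 3: Δl = 2.7/cos18.1° = 2.841 m; N'_3 = 223·cos18.1° − 1·2.841 = 209.1; c'Δl = 7.95; W sinα = 69.3
Slice 4: Δl = 1.9/cos26.0° = 2.114 m; N'_4 = 130·cos26.0° − 18·2.114 = 78.8; c'Δl = 5.92; W sinα = 57.0
Slice 5: Δl = 2.5/cos34.1° = 3.019 m; N'_5 = 115·cos34.1° − 5·3.019 = 80.1; c'Δl = 8.45; W sinα = 64.5
Slice 6: Δl = 1.8/cos42.8° = 2.453 m; N'_6 = 28·cos42.8° − 3·2.453 = 13.2; c'Δl = 6.87; W sinα = 19.0
Σc'Δl = 45.8 kN/m; ΣN' = 555.2 kN/m; ΣW sinα = 235.1 kN/m
Resisting = 45.8 + 555.2·tan23.6° = 45.8 + 242.6 = 288.4 kN/m
FS = 288.4 / 235.1 = 1.226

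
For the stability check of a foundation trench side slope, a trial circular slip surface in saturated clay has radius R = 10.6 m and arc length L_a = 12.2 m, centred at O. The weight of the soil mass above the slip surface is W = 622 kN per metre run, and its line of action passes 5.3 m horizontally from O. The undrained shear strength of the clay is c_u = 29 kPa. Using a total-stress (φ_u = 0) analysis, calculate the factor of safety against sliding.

FS = 1.14

Taking moments about the centre O, the resisting moment is provided by the undrained shear strength acting along the arc:
M_R = c_u·L_a·R = 29·12.20·10.6 = 3750.3 kN·m/m
M_D = W·d = 622·5.3 = 3296.6 kN·m/m
FS = M_R / M_D = 3750.3 / 3296.6 = 1.138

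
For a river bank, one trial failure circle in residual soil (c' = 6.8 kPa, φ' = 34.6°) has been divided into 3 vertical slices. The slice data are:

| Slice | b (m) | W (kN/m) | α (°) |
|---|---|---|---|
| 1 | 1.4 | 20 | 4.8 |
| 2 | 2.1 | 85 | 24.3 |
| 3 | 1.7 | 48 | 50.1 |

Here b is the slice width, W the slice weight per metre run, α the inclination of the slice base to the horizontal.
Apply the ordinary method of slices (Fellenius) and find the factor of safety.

FS = 1.79

Ordinary method of slices: FS = Σ[c'·Δl_i + (W_i cosα_i)·tanφ'] / Σ W_i sinα_i, with Δl_i = b_i / cosα_i.
Slice 1: Δl = 1.4/cos4.8° = 1.405 m; N'_1 = 20·cos4.8° = 19.9; c'Δl = 9.55; W sinα = 1.7
Slice 2: Δl = 2.1/cos24.3° = 2.304 m; N'_2 = 85·cos24.3° = 77.5; c'Δl = 15.67; W sinα = 35.0
Slice 3: Δl = 1.7/cos50.1° = 2.650 m; N'_3 = 48·cos50.1° = 30.8; c'Δl = 18.02; W sinα = 36.8
Σc'Δl = 43.2 kN/m; ΣN' = 128.2 kN/m; ΣW sinα = 73.5 kN/m
Resisting = 43.2 + 128.2·tan34.6° = 43.2 + 88.4 = 131.7 kN/m
FS = 131.7 / 73.5 = 1.792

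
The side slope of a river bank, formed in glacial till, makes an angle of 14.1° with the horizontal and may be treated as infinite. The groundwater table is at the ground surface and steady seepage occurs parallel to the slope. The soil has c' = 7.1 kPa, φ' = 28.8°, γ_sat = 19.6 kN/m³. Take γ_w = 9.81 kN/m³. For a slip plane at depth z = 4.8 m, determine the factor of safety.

FS = 1.41

With seepage parallel to the slope and the water table at the surface, the effective normal stress on the slip plane uses the buoyant unit weight γ' = γ_sat − γ_w while the driving shear stress uses γ_sat:
FS = [c' + γ' z cos²β tanφ'] / [γ_sat z sinβ cosβ]
γ' = 19.6 − 9.81 = 9.79 kN/m³
Numerator = 7.1 + 9.79·4.8·cos²14.1°·tan28.8° = 7.1 + 9.79·4.8·0.9407·0.5498 = 31.401 kPa
Denominator = 19.6·4.8·sin14.1°·cos14.1° = 19.6·4.8·0.2436·0.9699 = 22.229 kPa
FS = 31.401 / 22.229 = 1.413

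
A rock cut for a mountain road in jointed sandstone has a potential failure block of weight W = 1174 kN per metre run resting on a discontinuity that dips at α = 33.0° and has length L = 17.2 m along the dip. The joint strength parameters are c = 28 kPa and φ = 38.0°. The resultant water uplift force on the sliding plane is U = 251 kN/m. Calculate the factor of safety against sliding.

FS = 1.65

Resolving the block weight along and normal to the plane and applying the Mohr–Coulomb strength on the joint:
N' = W cosα − U = 1174·cos33.0° − 251 = 733.6 kN/m
Driving force T = W sinα = 1174·sin33.0° = 639.4 kN/m
Resisting force R = c·L + N'·tanφ = 28·17.2 + 733.6·tan38.0° = 481.6 + 573.2 = 1054.8 kN/m
FS = R / T = 1054.8 / 639.4 = 1.650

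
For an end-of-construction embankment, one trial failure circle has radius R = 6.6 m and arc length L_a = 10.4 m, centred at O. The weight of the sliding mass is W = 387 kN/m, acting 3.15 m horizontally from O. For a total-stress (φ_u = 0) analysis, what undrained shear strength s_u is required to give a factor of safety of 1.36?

s_u = 24.2 kPa

FS = s_u·L_a·R / (W·d), so s_u = FS·W·d / (L_a·R).
s_u = 1.36·387·3.15 / (10.40·6.6) = 1657.9 / 68.64 = 24.15 kPa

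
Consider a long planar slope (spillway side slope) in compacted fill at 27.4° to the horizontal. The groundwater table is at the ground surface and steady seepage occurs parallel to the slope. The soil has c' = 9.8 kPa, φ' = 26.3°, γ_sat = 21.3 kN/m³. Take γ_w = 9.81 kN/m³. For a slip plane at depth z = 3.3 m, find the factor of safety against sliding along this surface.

FS = 0.86

With seepage parallel to the slope and the water table at the surface, the effective normal stress on the slip plane uses the buoyant unit weight γ' = γ_sat − γ_w while the driving shear stress uses γ_sat:
FS = [c' + γ' z cos²β tanφ'] / [γ_sat z sinβ cosβ]
γ' = 21.3 − 9.81 = 11.49 kN/m³
Numerator = 9.8 + 11.49·3.3·cos²27.4°·tan26.3° = 9.8 + 11.49·3.3·0.7882·0.4942 = 24.571 kPa
Denominator = 21.3·3.3·sin27.4°·cos27.4° = 21.3·3.3·0.4602·0.8878 = 28.719 kPa
FS = 24.571 / 28.719 = 0.856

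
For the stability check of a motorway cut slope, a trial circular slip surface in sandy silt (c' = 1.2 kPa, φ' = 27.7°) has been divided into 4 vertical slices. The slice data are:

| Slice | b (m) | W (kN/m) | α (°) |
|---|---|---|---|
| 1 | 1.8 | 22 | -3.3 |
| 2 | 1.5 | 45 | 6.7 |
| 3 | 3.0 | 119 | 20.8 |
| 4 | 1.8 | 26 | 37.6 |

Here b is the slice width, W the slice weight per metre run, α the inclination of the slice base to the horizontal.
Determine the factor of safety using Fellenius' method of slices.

Ordinary method of slices: FS = Σ[c'·Δl_i + (W_i cosα_i)·tanφ'] / Σ W_i sinα_i, with Δl_i = b_i / cosα_i.
Slice 1: Δl = 1.8/cos(-3.3°) = 1.803 m; N'_1 = 22·cos(-3.3°) = 22.0; c'Δl = 2.16; W sinα = -1.3
Slice 2: Δl = 1.5/cos6.7° = 1.510 m; N'_2 = 45·cos6.7° = 44.7; c'Δl = 1.81; W sinα = 5.3
Slice 3: Δl = 3.0/cos20.8° = 3.209 m; N'_3 = 119·cos20.8° = 111.2; c'Δl = 3.85; W sinα = 42.3
Slice 4: Δl = 1.8/cos37.6° = 2.272 m; N'_4 = 26·cos37.6° = 20.6; c'Δl = 2.73; W sinα = 15.9
Σc'Δl = 10.6 kN/m; ΣN' = 198.5 kN/m; ΣW sinα = 62.1 kN/m
Resisting = 10.6 + 198.5·tan27.7° = 10.6 + 104.2 = 114.8 kN/m
FS = 114.8 / 62.1 = 1.848

FS = 1.85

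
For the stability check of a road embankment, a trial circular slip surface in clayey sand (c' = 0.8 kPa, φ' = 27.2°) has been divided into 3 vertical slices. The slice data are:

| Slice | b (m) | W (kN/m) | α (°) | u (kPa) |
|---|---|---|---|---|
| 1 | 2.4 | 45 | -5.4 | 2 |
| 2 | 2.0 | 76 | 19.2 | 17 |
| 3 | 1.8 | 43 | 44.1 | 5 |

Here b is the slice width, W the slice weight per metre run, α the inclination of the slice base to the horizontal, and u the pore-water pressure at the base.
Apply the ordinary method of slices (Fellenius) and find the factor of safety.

FS = 1.07

Ordinary method of slices: FS = Σ[c'·Δl_i + (W_i cosα_i − u_i·Δl_i)·tanφ'] / Σ W_i sinα_i, with Δl_i = b_i / cosα_i.
Slice 1: Δl = 2.4/cos(-5.4°) = 2.411 m; N'_1 = 45·cos(-5.4°) − 2·2.411 = 40.0; c'Δl = 1.93; W sinα = -4.2
Slice 2: Δl = 2.0/cos19.2° = 2.118 m; N'_2 = 76·cos19.2° − 17·2.118 = 35.8; c'Δl = 1.69; W sinα = 25.0
Slice 3: Δl = 1.8/cos44.1° = 2.507 m; N'_3 = 43·cos44.1° − 5·2.507 = 18.3; c'Δl = 2.01; W sinα = 29.9
Σc'Δl = 5.6 kN/m; ΣN' = 94.1 kN/m; ΣW sinα = 50.7 kN/m
Resisting = 5.6 + 94.1·tan27.2° = 5.6 + 48.4 = 54.0 kN/m
FS = 54.0 / 50.7 = 1.065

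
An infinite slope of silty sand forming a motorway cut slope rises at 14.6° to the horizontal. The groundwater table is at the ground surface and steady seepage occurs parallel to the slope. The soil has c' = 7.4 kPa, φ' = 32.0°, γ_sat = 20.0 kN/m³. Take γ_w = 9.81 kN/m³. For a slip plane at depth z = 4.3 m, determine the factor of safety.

With seepage parallel to the slope and the water table at the surface, the effective normal stress on the slip plane uses the buoyant unit weight γ' = γ_sat − γ_w while the driving shear stress uses γ_sat:
FS = [c' + γ' z cos²β tanφ'] / [γ_sat z sinβ cosβ]
γ' = 20.0 − 9.81 = 10.19 kN/m³
Numerator = 7.4 + 10.19·4.3·cos²14.6°·tan32.0° = 7.4 + 10.19·4.3·0.9365·0.6249 = 33.040 kPa
Denominator = 20.0·4.3·sin14.6°·cos14.6° = 20.0·4.3·0.2521·0.9677 = 20.978 kPa
FS = 33.040 / 20.978 = 1.575

FS = 1.57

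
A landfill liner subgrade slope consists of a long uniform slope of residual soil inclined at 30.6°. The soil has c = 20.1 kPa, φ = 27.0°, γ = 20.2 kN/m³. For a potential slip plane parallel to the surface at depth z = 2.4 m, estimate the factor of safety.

For an infinite slope with a slip plane parallel to the surface (no pore pressure): FS = [c + γz cos²β tanφ] / [γz sinβ cosβ].
γz = 20.2·2.4 = 48.48 kN/m²
Numerator = 20.1 + 48.48·cos²30.6°·tan27.0° = 20.1 + 48.48·0.7409·0.5095 = 38.401 kPa
Denominator = 48.48·sin30.6°·cos30.6° = 48.48·0.5090·0.8607 = 21.242 kPa
FS = 38.401 / 21.242 = 1.808

FS = 1.81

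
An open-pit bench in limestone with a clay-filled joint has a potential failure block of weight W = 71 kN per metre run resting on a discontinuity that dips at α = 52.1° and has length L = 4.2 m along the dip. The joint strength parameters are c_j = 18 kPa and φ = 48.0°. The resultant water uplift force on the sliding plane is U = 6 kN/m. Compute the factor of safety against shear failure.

FS = 2.10

Resolving the block weight along and normal to the plane and applying the Mohr–Coulomb strength on the joint:
N' = W cosα − U = 71·cos52.1° − 6 = 37.6 kN/m
Driving force T = W sinα = 71·sin52.1° = 56.0 kN/m
Resisting force R = c_j·L + N'·tanφ = 18·4.2 + 37.6·tan48.0° = 75.6 + 41.8 = 117.4 kN/m
FS = R / T = 117.4 / 56.0 = 2.095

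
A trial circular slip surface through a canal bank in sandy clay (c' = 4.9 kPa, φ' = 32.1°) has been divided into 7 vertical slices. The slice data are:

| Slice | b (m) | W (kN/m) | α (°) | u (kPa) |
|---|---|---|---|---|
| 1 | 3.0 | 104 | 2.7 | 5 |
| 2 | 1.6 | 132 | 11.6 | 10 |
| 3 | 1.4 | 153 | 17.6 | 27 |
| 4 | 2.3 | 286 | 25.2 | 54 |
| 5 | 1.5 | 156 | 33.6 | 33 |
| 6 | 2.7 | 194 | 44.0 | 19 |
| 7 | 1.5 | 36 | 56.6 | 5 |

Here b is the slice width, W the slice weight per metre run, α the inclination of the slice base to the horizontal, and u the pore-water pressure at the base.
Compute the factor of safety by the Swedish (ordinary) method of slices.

Ordinary method of slices: FS = Σ[c'·Δl_i + (W_i cosα_i − u_i·Δl_i)·tanφ'] / Σ W_i sinα_i, with Δl_i = b_i / cosα_i.
Slice 1: Δl = 3.0/cos2.7° = 3.003 m; N'_1 = 104·cos2.7° − 5·3.003 = 88.9; c'Δl = 14.72; W sinα = 4.9
Slice 2: Δl = 1.6/cos11.6° = 1.633 m; N'_2 = 132·cos11.6° − 10·1.633 = 113.0; c'Δl = 8.00; W sinα = 26.5
Slice 3: Δl = 1.4/cos17.6° = 1.469 m; N'_3 = 153·cos17.6° − 27·1.469 = 106.2; c'Δl = 7.20; W sinα = 46.3
Slice 4: Δl = 2.3/cos25.2° = 2.542 m; N'_4 = 286·cos25.2° − 54·2.542 = 121.5; c'Δl = 12.46; W sinα = 121.8
Slice 5: Δl = 1.5/cos33.6° = 1.801 m; N'_5 = 156·cos33.6° − 33·1.801 = 70.5; c'Δl = 8.82; W sinα = 86.3
Slice 6: Δl = 2.7/cos44.0° = 3.753 m; N'_6 = 194·cos44.0° − 19·3.753 = 68.2; c'Δl = 18.39; W sinα = 134.8
Slice 7: Δl = 1.5/cos56.6° = 2.725 m; N'_7 = 36·cos56.6° − 5·2.725 = 6.2; c'Δl = 13.35; W sinα = 30.1
Σc'Δl = 82.9 kN/m; ΣN' = 574.5 kN/m; ΣW sinα = 450.6 kN/m
Resisting = 82.9 + 574.5·tan32.1° = 82.9 + 360.4 = 443.3 kN/m
FS = 443.3 / 450.6 = 0.984

FS = 0.98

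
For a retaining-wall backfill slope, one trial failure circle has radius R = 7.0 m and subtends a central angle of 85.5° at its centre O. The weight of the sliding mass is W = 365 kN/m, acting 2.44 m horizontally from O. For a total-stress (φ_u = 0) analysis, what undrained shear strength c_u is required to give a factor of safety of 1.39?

c_u = 16.9 kPa

FS = c_u·L_a·R / (W·d), so c_u = FS·W·d / (L_a·R).
Arc length L_a = R·θ = 7.0·(85.5°·π/180) = 7.0·1.4923 = 10.45 m
c_u = 1.39·365·2.44 / (10.45·7.0) = 1237.9 / 73.12 = 16.93 kPa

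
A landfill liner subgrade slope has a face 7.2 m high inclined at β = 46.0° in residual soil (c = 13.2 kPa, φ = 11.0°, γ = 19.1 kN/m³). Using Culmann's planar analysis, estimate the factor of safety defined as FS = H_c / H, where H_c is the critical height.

FS = 1.50

H_c = (4c/γ) · sinβ cosφ / [1 − cos(β − φ)]
    = (4·13.2/19.1) · sin46.0°·cos11.0° / [1 − cos35.0°]
    = 2.764 · 0.7061 / 0.1808 = 10.79 m
FS = H_c / H = 10.79 / 7.2 = 1.499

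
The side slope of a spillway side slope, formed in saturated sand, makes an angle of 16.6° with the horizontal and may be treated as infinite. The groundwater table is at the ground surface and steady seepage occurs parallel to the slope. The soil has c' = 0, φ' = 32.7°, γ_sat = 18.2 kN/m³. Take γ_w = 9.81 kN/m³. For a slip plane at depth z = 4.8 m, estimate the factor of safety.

With seepage parallel to the slope and the water table at the surface, the effective normal stress on the slip plane uses the buoyant unit weight γ' = γ_sat − γ_w while the driving shear stress uses γ_sat:
FS = [c' + γ' z cos²β tanφ'] / [γ_sat z sinβ cosβ]
(For c' = 0 this reduces to FS = (γ'/γ_sat)·tanφ'/tanβ.)
γ' = 18.2 − 9.81 = 8.39 kN/m³
Numerator = 0.0 + 8.39·4.8·cos²16.6°·tan32.7° = 0.0 + 8.39·4.8·0.9184·0.6420 = 23.744 kPa
Denominator = 18.2·4.8·sin16.6°·cos16.6° = 18.2·4.8·0.2857·0.9583 = 23.918 kPa
FS = 23.744 / 23.918 = 0.993

FS = 0.99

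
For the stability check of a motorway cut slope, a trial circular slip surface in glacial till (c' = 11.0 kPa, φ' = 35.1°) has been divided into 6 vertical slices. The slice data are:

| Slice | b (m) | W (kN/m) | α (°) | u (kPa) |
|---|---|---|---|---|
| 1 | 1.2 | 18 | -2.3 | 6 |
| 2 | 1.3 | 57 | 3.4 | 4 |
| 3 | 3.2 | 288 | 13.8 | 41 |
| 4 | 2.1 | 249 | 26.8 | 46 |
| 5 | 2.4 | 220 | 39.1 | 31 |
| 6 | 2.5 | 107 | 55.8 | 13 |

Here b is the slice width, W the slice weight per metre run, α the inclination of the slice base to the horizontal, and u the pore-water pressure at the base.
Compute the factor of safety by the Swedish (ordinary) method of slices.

Ordinary method of slices: FS = Σ[c'·Δl_i + (W_i cosα_i − u_i·Δl_i)·tanφ'] / Σ W_i sinα_i, with Δl_i = b_i / cosα_i.
Slice 1: Δl = 1.2/cos(-2.3°) = 1.201 m; N'_1 = 18·cos(-2.3°) − 6·1.201 = 10.8; c'Δl = 13.21; W sinα = -0.7
Slice 2: Δl = 1.3/cos3.4° = 1.302 m; N'_2 = 57·cos3.4° − 4·1.302 = 51.7; c'Δl = 14.33; W sinα = 3.4
Slice 3: Δl = 3.2/cos13.8° = 3.295 m; N'_3 = 288·cos13.8° − 41·3.295 = 144.6; c'Δl = 36.25; W sinα = 68.7
Slice 4: Δl = 2.1/cos26.8° = 2.353 m; N'_4 = 249·cos26.8° − 46·2.353 = 114.0; c'Δl = 25.88; W sinα = 112.3
Slice 5: Δl = 2.4/cos39.1° = 3.093 m; N'_5 = 220·cos39.1° − 31·3.093 = 74.9; c'Δl = 34.02; W sinα = 138.7
Slice 6: Δl = 2.5/cos55.8° = 4.448 m; N'_6 = 107·cos55.8° − 13·4.448 = 2.3; c'Δl = 48.93; W sinα = 88.5
Σc'Δl = 172.6 kN/m; ΣN' = 398.3 kN/m; ΣW sinα = 410.9 kN/m
Resisting = 172.6 + 398.3·tan35.1° = 172.6 + 279.9 = 452.5 kN/m
FS = 452.5 / 410.9 = 1.101

FS = 1.10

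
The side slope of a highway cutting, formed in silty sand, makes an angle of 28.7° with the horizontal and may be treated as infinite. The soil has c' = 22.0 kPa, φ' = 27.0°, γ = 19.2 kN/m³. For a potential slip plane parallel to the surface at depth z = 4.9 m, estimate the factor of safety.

FS = 1.49

For an infinite slope with a slip plane parallel to the surface (no pore pressure): FS = [c' + γz cos²β tanφ'] / [γz sinβ cosβ].
γz = 19.2·4.9 = 94.08 kN/m²
Numerator = 22.0 + 94.08·cos²28.7°·tan27.0° = 22.0 + 94.08·0.7694·0.5095 = 58.881 kPa
Denominator = 94.08·sin28.7°·cos28.7° = 94.08·0.4802·0.8771 = 39.629 kPa
FS = 58.881 / 39.629 = 1.486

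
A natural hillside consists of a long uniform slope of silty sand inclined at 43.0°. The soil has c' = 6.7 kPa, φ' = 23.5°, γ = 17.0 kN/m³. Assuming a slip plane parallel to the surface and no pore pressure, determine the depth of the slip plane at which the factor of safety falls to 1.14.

z = 1.17 m

Setting FS = 1.14 in FS = [c' + γz cos²β tanφ'] / [γz sinβ cosβ] and solving for z:
z = c' / [γ cosβ (FS·sinβ − cosβ·tanφ')]
  = 6.7 / [17.0·cos43.0°·(1.14·sin43.0° − cos43.0°·tan23.5°)]
  = 6.7 / [17.0·0.7314·(1.14·0.6820 − 0.7314·0.4348)]
  = 6.7 / 5.7127 = 1.173 m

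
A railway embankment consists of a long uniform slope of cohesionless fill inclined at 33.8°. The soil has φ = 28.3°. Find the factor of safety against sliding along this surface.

FS = 0.80

For a dry cohesionless infinite slope the factor of safety is FS = tanφ / tanβ.
FS = tan28.3° / tan33.8° = 0.5384 / 0.6694 = 0.804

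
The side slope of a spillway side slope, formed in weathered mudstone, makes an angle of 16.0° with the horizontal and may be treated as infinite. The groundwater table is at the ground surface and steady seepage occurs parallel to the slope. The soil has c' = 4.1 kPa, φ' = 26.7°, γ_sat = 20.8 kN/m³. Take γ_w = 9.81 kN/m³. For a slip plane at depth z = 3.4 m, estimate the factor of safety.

FS = 1.15

With seepage parallel to the slope and the water table at the surface, the effective normal stress on the slip plane uses the buoyant unit weight γ' = γ_sat − γ_w while the driving shear stress uses γ_sat:
FS = [c' + γ' z cos²β tanφ'] / [γ_sat z sinβ cosβ]
γ' = 20.8 − 9.81 = 10.99 kN/m³
Numerator = 4.1 + 10.99·3.4·cos²16.0°·tan26.7° = 4.1 + 10.99·3.4·0.9240·0.5029 = 21.465 kPa
Denominator = 20.8·3.4·sin16.0°·cos16.0° = 20.8·3.4·0.2756·0.9613 = 18.738 kPa
FS = 21.465 / 18.738 = 1.146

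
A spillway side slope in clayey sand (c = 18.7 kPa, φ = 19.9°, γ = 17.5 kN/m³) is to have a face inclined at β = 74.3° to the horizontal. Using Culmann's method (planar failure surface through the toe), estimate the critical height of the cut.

Culmann's analysis gives the critical failure plane at α_cr = (β + φ)/2 = (74.3 + 19.9)/2 = 47.1°, and the critical height
H_c = (4c/γ) · sinβ cosφ / [1 − cos(β − φ)]
    = (4·18.7/17.5) · sin74.3°·cos19.9° / [1 − cos(54.4°)]
    = 4.274 · 0.9627·0.9403 / [1 − 0.5821]
    = 4.274 · 0.9052 / 0.4179
    = 9.26 m

H_c = 9.26 m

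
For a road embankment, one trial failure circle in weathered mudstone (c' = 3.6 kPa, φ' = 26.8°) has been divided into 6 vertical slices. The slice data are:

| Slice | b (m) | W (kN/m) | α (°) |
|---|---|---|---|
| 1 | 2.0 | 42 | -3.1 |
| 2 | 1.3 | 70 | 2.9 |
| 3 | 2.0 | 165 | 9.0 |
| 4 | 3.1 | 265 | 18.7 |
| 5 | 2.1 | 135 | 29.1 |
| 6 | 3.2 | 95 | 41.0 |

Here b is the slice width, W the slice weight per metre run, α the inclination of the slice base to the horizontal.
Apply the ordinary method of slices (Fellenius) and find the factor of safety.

Ordinary method of slices: FS = Σ[c'·Δl_i + (W_i cosα_i)·tanφ'] / Σ W_i sinα_i, with Δl_i = b_i / cosα_i.
Slice 1: Δl = 2.0/cos(-3.1°) = 2.003 m; N'_1 = 42·cos(-3.1°) = 41.9; c'Δl = 7.21; W sinα = -2.3
Slice 2: Δl = 1.3/cos2.9° = 1.302 m; N'_2 = 70·cos2.9° = 69.9; c'Δl = 4.69; W sinα = 3.5
Slice 3: Δl = 2.0/cos9.0° = 2.025 m; N'_3 = 165·cos9.0° = 163.0; c'Δl = 7.29; W sinα = 25.8
Slice 4: Δl = 3.1/cos18.7° = 3.273 m; N'_4 = 265·cos18.7° = 251.0; c'Δl = 11.78; W sinα = 85.0
Slice 5: Δl = 2.1/cos29.1° = 2.403 m; N'_5 = 135·cos29.1° = 118.0; c'Δl = 8.65; W sinα = 65.7
Slice 6: Δl = 3.2/cos41.0° = 4.240 m; N'_6 = 95·cos41.0° = 71.7; c'Δl = 15.26; W sinα = 62.3
Σc'Δl = 54.9 kN/m; ΣN' = 715.5 kN/m; ΣW sinα = 240.0 kN/m
Resisting = 54.9 + 715.5·tan26.8° = 54.9 + 361.4 = 416.3 kN/m
FS = 416.3 / 240.0 = 1.734

FS = 1.73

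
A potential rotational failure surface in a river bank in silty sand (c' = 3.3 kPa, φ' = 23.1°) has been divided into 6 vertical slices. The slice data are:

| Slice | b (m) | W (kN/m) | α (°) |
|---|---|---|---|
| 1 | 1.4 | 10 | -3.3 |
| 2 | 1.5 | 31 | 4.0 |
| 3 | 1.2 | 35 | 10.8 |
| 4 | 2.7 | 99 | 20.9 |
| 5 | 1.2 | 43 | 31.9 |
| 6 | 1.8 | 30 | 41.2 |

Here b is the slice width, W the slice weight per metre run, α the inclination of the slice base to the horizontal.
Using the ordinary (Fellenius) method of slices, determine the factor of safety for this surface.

FS = 1.54

Ordinary method of slices: FS = Σ[c'·Δl_i + (W_i cosα_i)·tanφ'] / Σ W_i sinα_i, with Δl_i = b_i / cosα_i.
Slice 1: Δl = 1.4/cos(-3.3°) = 1.402 m; N'_1 = 10·cos(-3.3°) = 10.0; c'Δl = 4.63; W sinα = -0.6
Slice 2: Δl = 1.5/cos4.0° = 1.504 m; N'_2 = 31·cos4.0° = 30.9; c'Δl = 4.96; W sinα = 2.2
Slice 3: Δl = 1.2/cos10.8° = 1.222 m; N'_3 = 35·cos10.8° = 34.4; c'Δl = 4.03; W sinα = 6.6
Slice 4: Δl = 2.7/cos20.9° = 2.890 m; N'_4 = 99·cos20.9° = 92.5; c'Δl = 9.54; W sinα = 35.3
Slice 5: Δl = 1.2/cos31.9° = 1.413 m; N'_5 = 43·cos31.9° = 36.5; c'Δl = 4.66; W sinα = 22.7
Slice 6: Δl = 1.8/cos41.2° = 2.392 m; N'_6 = 30·cos41.2° = 22.6; c'Δl = 7.89; W sinα = 19.8
Σc'Δl = 35.7 kN/m; ΣN' = 226.9 kN/m; ΣW sinα = 85.9 kN/m
Resisting = 35.7 + 226.9·tan23.1° = 35.7 + 96.8 = 132.5 kN/m
FS = 132.5 / 85.9 = 1.541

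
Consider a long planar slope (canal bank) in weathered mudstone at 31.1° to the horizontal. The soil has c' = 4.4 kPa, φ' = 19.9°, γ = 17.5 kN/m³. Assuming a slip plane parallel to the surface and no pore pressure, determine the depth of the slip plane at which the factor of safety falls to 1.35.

z = 0.76 m

Setting FS = 1.35 in FS = [c' + γz cos²β tanφ'] / [γz sinβ cosβ] and solving for z:
z = c' / [γ cosβ (FS·sinβ − cosβ·tanφ')]
  = 4.4 / [17.5·cos31.1°·(1.35·sin31.1° − cos31.1°·tan19.9°)]
  = 4.4 / [17.5·0.8563·(1.35·0.5165 − 0.8563·0.3620)]
  = 4.4 / 5.8044 = 0.758 m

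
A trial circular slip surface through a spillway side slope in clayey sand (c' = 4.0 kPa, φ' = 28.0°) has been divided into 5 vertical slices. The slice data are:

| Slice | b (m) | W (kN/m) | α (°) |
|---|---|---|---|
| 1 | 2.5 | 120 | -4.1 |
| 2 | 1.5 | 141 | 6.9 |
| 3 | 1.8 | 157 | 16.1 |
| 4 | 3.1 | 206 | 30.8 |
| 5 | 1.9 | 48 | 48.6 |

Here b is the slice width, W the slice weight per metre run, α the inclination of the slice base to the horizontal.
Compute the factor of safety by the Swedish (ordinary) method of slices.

FS = 1.96

Ordinary method of slices: FS = Σ[c'·Δl_i + (W_i cosα_i)·tanφ'] / Σ W_i sinα_i, with Δl_i = b_i / cosα_i.
Slice 1: Δl = 2.5/cos(-4.1°) = 2.506 m; N'_1 = 120·cos(-4.1°) = 119.7; c'Δl = 10.03; W sinα = -8.6
Slice 2: Δl = 1.5/cos6.9° = 1.511 m; N'_2 = 141·cos6.9° = 140.0; c'Δl = 6.04; W sinα = 16.9
Slice 3: Δl = 1.8/cos16.1° = 1.873 m; N'_3 = 157·cos16.1° = 150.8; c'Δl = 7.49; W sinα = 43.5
Slice 4: Δl = 3.1/cos30.8° = 3.609 m; N'_4 = 206·cos30.8° = 176.9; c'Δl = 14.44; W sinα = 105.5
Slice 5: Δl = 1.9/cos48.6° = 2.873 m; N'_5 = 48·cos48.6° = 31.7; c'Δl = 11.49; W sinα = 36.0
Σc'Δl = 49.5 kN/m; ΣN' = 619.2 kN/m; ΣW sinα = 193.4 kN/m
Resisting = 49.5 + 619.2·tan28.0° = 49.5 + 329.2 = 378.7 kN/m
FS = 378.7 / 193.4 = 1.958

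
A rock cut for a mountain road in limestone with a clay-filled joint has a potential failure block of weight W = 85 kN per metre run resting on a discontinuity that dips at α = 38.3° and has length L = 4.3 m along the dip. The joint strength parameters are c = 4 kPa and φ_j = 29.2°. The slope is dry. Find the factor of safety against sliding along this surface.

Resolving the block weight along and normal to the plane and applying the Mohr–Coulomb strength on the joint:
N' = W cosα = 85·cos38.3° = 66.7 kN/m
Driving force T = W sinα = 85·sin38.3° = 52.7 kN/m
Resisting force R = c·L + N'·tanφ_j = 4·4.3 + 66.7·tan29.2° = 17.2 + 37.3 = 54.5 kN/m
FS = R / T = 54.5 / 52.7 = 1.034

FS = 1.03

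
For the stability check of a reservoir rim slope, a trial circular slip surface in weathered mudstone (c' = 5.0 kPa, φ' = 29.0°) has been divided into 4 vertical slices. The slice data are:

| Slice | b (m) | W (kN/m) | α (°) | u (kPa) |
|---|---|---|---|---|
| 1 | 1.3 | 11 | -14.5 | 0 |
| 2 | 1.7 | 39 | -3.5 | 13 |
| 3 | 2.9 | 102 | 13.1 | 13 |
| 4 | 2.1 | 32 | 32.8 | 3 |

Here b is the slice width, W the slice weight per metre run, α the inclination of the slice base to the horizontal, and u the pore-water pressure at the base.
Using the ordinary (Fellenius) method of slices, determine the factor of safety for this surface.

Ordinary method of slices: FS = Σ[c'·Δl_i + (W_i cosα_i − u_i·Δl_i)·tanφ'] / Σ W_i sinα_i, with Δl_i = b_i / cosα_i.
Slice 1: Δl = 1.3/cos(-14.5°) = 1.343 m; N'_1 = 11·cos(-14.5°) − 0·1.343 = 10.6; c'Δl = 6.71; W sinα = -2.8
Slice 2: Δl = 1.7/cos(-3.5°) = 1.703 m; N'_2 = 39·cos(-3.5°) − 13·1.703 = 16.8; c'Δl = 8.52; W sinα = -2.4
Slice 3: Δl = 2.9/cos13.1° = 2.977 m; N'_3 = 102·cos13.1° − 13·2.977 = 60.6; c'Δl = 14.89; W sinα = 23.1
Slice 4: Δl = 2.1/cos32.8° = 2.498 m; N'_4 = 32·cos32.8° − 3·2.498 = 19.4; c'Δl = 12.49; W sinα = 17.3
Σc'Δl = 42.6 kN/m; ΣN' = 107.5 kN/m; ΣW sinα = 35.3 kN/m
Resisting = 42.6 + 107.5·tan29.0° = 42.6 + 59.6 = 102.2 kN/m
FS = 102.2 / 35.3 = 2.893

FS = 2.89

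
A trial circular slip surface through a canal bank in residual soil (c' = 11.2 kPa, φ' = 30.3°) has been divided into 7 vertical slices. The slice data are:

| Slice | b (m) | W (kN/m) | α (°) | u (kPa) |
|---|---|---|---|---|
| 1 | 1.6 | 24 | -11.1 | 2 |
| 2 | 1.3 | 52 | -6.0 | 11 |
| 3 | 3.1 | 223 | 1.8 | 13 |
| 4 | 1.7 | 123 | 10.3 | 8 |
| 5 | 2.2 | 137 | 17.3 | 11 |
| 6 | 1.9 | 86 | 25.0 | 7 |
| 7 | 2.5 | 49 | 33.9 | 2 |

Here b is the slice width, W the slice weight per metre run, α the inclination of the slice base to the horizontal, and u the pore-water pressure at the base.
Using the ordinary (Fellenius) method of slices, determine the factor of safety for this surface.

FS = 3.99

Ordinary method of slices: FS = Σ[c'·Δl_i + (W_i cosα_i − u_i·Δl_i)·tanφ'] / Σ W_i sinα_i, with Δl_i = b_i / cosα_i.
Slice 1: Δl = 1.6/cos(-11.1°) = 1.631 m; N'_1 = 24·cos(-11.1°) − 2·1.631 = 20.3; c'Δl = 18.26; W sinα = -4.6
Slice 2: Δl = 1.3/cos(-6.0°) = 1.307 m; N'_2 = 52·cos(-6.0°) − 11·1.307 = 37.3; c'Δl = 14.64; W sinα = -5.4
Slice 3: Δl = 3.1/cos1.8° = 3.102 m; N'_3 = 223·cos1.8° − 13·3.102 = 182.6; c'Δl = 34.74; W sinα = 7.0
Slice 4: Δl = 1.7/cos10.3° = 1.728 m; N'_4 = 123·cos10.3° − 8·1.728 = 107.2; c'Δl = 19.35; W sinα = 22.0
Slice 5: Δl = 2.2/cos17.3° = 2.304 m; N'_5 = 137·cos17.3° − 11·2.304 = 105.5; c'Δl = 25.81; W sinα = 40.7
Slice 6: Δl = 1.9/cos25.0° = 2.096 m; N'_6 = 86·cos25.0° − 7·2.096 = 63.3; c'Δl = 23.48; W sinα = 36.3
Slice 7: Δl = 2.5/cos33.9° = 3.012 m; N'_7 = 49·cos33.9° − 2·3.012 = 34.6; c'Δl = 33.73; W sinα = 27.3
Σc'Δl = 170.0 kN/m; ΣN' = 550.8 kN/m; ΣW sinα = 123.4 kN/m
Resisting = 170.0 + 550.8·tan30.3° = 170.0 + 321.8 = 491.9 kN/m
FS = 491.9 / 123.4 = 3.987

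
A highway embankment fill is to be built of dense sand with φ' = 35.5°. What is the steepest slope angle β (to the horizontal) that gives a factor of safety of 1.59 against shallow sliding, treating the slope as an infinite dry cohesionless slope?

β = 24.2°

For an infinite dry cohesionless slope FS = tanφ'/tanβ, so tanβ = tanφ' / FS.
tanβ = tan35.5° / 1.59 = 0.7133 / 1.59 = 0.4486
β = arctan(0.4486) = 24.16°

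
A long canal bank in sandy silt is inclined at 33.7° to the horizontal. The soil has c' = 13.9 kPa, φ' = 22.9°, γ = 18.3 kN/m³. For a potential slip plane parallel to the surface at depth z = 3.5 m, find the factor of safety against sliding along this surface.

For an infinite slope with a slip plane parallel to the surface (no pore pressure): FS = [c' + γz cos²β tanφ'] / [γz sinβ cosβ].
γz = 18.3·3.5 = 64.05 kN/m²
Numerator = 13.9 + 64.05·cos²33.7°·tan22.9° = 13.9 + 64.05·0.6921·0.4224 = 32.627 kPa
Denominator = 64.05·sin33.7°·cos33.7° = 64.05·0.5548·0.8320 = 29.566 kPa
FS = 32.627 / 29.566 = 1.104

FS = 1.10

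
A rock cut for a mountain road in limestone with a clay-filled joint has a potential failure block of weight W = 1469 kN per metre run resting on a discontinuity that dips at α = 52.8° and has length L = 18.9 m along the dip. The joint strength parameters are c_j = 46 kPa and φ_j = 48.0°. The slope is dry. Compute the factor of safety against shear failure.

FS = 1.59

Resolving the block weight along and normal to the plane and applying the Mohr–Coulomb strength on the joint:
N' = W cosα = 1469·cos52.8° = 888.2 kN/m
Driving force T = W sinα = 1469·sin52.8° = 1170.1 kN/m
Resisting force R = c_j·L + N'·tanφ_j = 46·18.9 + 888.2·tan48.0° = 869.4 + 986.4 = 1855.8 kN/m
FS = R / T = 1855.8 / 1170.1 = 1.586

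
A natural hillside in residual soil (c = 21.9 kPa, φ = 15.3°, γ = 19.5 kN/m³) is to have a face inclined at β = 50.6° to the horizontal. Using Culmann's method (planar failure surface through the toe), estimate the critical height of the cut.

H_c = 18.21 m

Culmann's analysis gives the critical failure plane at α_cr = (β + φ)/2 = (50.6 + 15.3)/2 = 33.0°, and the critical height
H_c = (4c/γ) · sinβ cosφ / [1 − cos(β − φ)]
    = (4·21.9/19.5) · sin50.6°·cos15.3° / [1 − cos(35.3°)]
    = 4.492 · 0.7727·0.9646 / [1 − 0.8161]
    = 4.492 · 0.7453 / 0.1839
    = 18.21 m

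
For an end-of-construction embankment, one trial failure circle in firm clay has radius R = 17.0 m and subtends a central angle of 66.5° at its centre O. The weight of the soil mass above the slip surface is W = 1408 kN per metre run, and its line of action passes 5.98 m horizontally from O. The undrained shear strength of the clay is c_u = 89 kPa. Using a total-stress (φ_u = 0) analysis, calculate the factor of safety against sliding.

FS = 3.55

Taking moments about the centre O, the resisting moment is provided by the undrained shear strength acting along the arc:
Arc length L_a = R·θ = 17.0·(66.5°·π/180) = 17.0·1.1606 = 19.73 m
M_R = c_u·L_a·R = 89·19.73·17.0 = 29852.9 kN·m/m
M_D = W·d = 1408·5.98 = 8419.8 kN·m/m
FS = M_R / M_D = 29852.9 / 8419.8 = 3.546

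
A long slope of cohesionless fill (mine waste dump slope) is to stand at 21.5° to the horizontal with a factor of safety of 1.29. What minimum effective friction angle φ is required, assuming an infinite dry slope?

FS = tanφ/tanβ ⇒ tanφ = FS · tanβ = 1.29 · tan21.5° = 0.5081
φ = arctan(0.5081) = 26.94°

φ = 26.9°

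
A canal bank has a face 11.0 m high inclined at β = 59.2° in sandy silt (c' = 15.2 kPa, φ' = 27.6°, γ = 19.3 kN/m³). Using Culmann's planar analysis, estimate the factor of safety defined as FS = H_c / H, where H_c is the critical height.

FS = 1.47

H_c = (4c'/γ) · sinβ cosφ' / [1 − cos(β − φ')]
    = (4·15.2/19.3) · sin59.2°·cos27.6° / [1 − cos31.6°]
    = 3.150 · 0.7612 / 0.1483 = 16.17 m
FS = H_c / H = 16.17 / 11.0 = 1.470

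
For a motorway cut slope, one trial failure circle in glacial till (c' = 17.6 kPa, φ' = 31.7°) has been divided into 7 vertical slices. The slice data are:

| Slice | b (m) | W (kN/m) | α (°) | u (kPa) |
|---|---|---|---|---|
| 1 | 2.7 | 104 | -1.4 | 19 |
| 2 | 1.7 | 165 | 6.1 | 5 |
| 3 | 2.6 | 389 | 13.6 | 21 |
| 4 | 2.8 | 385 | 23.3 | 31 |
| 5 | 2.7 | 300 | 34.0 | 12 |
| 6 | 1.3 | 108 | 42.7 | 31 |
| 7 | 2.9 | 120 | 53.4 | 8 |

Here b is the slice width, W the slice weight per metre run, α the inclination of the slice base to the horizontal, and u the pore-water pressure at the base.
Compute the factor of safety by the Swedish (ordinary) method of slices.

Ordinary method of slices: FS = Σ[c'·Δl_i + (W_i cosα_i − u_i·Δl_i)·tanφ'] / Σ W_i sinα_i, with Δl_i = b_i / cosα_i.
Slice 1: Δl = 2.7/cos(-1.4°) = 2.701 m; N'_1 = 104·cos(-1.4°) − 19·2.701 = 52.7; c'Δl = 47.53; W sinα = -2.5
Slice 2: Δl = 1.7/cos6.1° = 1.710 m; N'_2 = 165·cos6.1° − 5·1.710 = 155.5; c'Δl = 30.09; W sinα = 17.5
Slice 3: Δl = 2.6/cos13.6° = 2.675 m; N'_3 = 389·cos13.6° − 21·2.675 = 321.9; c'Δl = 47.08; W sinα = 91.5
Slice 4: Δl = 2.8/cos23.3° = 3.049 m; N'_4 = 385·cos23.3° − 31·3.049 = 259.1; c'Δl = 53.66; W sinα = 152.3
Slice 5: Δl = 2.7/cos34.0° = 3.257 m; N'_5 = 300·cos34.0° − 12·3.257 = 209.6; c'Δl = 57.32; W sinα = 167.8
Slice 6: Δl = 1.3/cos42.7° = 1.769 m; N'_6 = 108·cos42.7° − 31·1.769 = 24.5; c'Δl = 31.13; W sinα = 73.2
Slice 7: Δl = 2.9/cos53.4° = 4.864 m; N'_7 = 120·cos53.4° − 8·4.864 = 32.6; c'Δl = 85.61; W sinα = 96.3
Σc'Δl = 352.4 kN/m; ΣN' = 1056.0 kN/m; ΣW sinα = 596.1 kN/m
Resisting = 352.4 + 1056.0·tan31.7° = 352.4 + 652.2 = 1004.6 kN/m
FS = 1004.6 / 596.1 = 1.685

FS = 1.69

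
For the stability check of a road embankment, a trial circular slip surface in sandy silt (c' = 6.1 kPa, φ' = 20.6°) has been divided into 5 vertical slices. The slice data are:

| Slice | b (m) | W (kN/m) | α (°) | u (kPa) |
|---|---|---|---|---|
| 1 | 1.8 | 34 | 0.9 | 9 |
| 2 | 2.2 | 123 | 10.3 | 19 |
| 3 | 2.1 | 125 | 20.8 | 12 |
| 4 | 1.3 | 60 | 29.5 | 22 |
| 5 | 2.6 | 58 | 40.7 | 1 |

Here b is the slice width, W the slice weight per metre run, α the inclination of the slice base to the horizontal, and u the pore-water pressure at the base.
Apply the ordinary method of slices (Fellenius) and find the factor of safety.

FS = 1.20

Ordinary method of slices: FS = Σ[c'·Δl_i + (W_i cosα_i − u_i·Δl_i)·tanφ'] / Σ W_i sinα_i, with Δl_i = b_i / cosα_i.
Slice 1: Δl = 1.8/cos0.9° = 1.800 m; N'_1 = 34·cos0.9° − 9·1.800 = 17.8; c'Δl = 10.98; W sinα = 0.5
Slice 2: Δl = 2.2/cos10.3° = 2.236 m; N'_2 = 123·cos10.3° − 19·2.236 = 78.5; c'Δl = 13.64; W sinα = 22.0
Slice 3: Δl = 2.1/cos20.8° = 2.246 m; N'_3 = 125·cos20.8° − 12·2.246 = 89.9; c'Δl = 13.70; W sinα = 44.4
Slice 4: Δl = 1.3/cos29.5° = 1.494 m; N'_4 = 60·cos29.5° − 22·1.494 = 19.4; c'Δl = 9.11; W sinα = 29.5
Slice 5: Δl = 2.6/cos40.7° = 3.429 m; N'_5 = 58·cos40.7° − 1·3.429 = 40.5; c'Δl = 20.92; W sinα = 37.8
Σc'Δl = 68.4 kN/m; ΣN' = 246.1 kN/m; ΣW sinα = 134.3 kN/m
Resisting = 68.4 + 246.1·tan20.6° = 68.4 + 92.5 = 160.9 kN/m
FS = 160.9 / 134.3 = 1.198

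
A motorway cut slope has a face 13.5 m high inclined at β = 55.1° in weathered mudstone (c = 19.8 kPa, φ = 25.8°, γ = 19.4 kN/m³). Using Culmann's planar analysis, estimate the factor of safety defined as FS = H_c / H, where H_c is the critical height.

H_c = (4c/γ) · sinβ cosφ / [1 − cos(β − φ)]
    = (4·19.8/19.4) · sin55.1°·cos25.8° / [1 − cos29.3°]
    = 4.082 · 0.7384 / 0.1279 = 23.56 m
FS = H_c / H = 23.56 / 13.5 = 1.745

FS = 1.75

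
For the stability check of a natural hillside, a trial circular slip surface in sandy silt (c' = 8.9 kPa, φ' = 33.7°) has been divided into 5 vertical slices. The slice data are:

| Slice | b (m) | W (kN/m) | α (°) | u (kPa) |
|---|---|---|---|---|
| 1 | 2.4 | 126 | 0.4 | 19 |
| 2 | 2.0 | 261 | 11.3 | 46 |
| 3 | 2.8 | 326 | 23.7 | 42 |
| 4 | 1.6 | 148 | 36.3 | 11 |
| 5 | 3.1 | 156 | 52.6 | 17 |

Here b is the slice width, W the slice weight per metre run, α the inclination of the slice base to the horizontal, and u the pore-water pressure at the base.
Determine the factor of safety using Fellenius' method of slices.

FS = 1.20

Ordinary method of slices: FS = Σ[c'·Δl_i + (W_i cosα_i − u_i·Δl_i)·tanφ'] / Σ W_i sinα_i, with Δl_i = b_i / cosα_i.
Slice 1: Δl = 2.4/cos0.4° = 2.400 m; N'_1 = 126·cos0.4° − 19·2.400 = 80.4; c'Δl = 21.36; W sinα = 0.9
Slice 2: Δl = 2.0/cos11.3° = 2.040 m; N'_2 = 261·cos11.3° − 46·2.040 = 162.1; c'Δl = 18.15; W sinα = 51.1
Slice 3: Δl = 2.8/cos23.7° = 3.058 m; N'_3 = 326·cos23.7° − 42·3.058 = 170.1; c'Δl = 27.22; W sinα = 131.0
Slice 4: Δl = 1.6/cos36.3° = 1.985 m; N'_4 = 148·cos36.3° − 11·1.985 = 97.4; c'Δl = 17.67; W sinα = 87.6
Slice 5: Δl = 3.1/cos52.6° = 5.104 m; N'_5 = 156·cos52.6° − 17·5.104 = 8.0; c'Δl = 45.42; W sinα = 123.9
Σc'Δl = 129.8 kN/m; ΣN' = 518.0 kN/m; ΣW sinα = 394.6 kN/m
Resisting = 129.8 + 518.0·tan33.7° = 129.8 + 345.5 = 475.3 kN/m
FS = 475.3 / 394.6 = 1.204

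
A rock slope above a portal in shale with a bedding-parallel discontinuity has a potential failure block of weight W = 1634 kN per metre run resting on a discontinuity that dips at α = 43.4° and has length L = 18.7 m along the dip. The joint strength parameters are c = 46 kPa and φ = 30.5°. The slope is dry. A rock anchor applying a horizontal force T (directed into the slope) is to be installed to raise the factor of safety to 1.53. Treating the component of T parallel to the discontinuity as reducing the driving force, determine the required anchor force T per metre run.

Resolving forces along and normal to the sliding plane, with the horizontal anchor force T adding T·sinα to the effective normal force and T·cosα acting up the plane against the driving force:
FS = [cL + (W cosα + T sinα) tanφ] / [W sinα − T cosα]
Without the anchor: N' = 1187.2 kN/m, driving T_d = 1122.7 kN/m, resisting R = 46·18.7 + 1187.2·tan30.5° = 1559.5 kN/m, FS = 1.39.
Setting FS = 1.53 and solving for T:
1.53·(1122.7 − T cos43.4°) = 1559.5 + T sin43.4°·tan30.5°
T·(sin43.4°·tan30.5° + 1.53·cos43.4°) = 1.53·1122.7 − 1559.5
T·(0.6871·0.5890 + 1.53·0.7266) = 1717.7 − 1559.5 = 158.2
T·1.5164 = 158.2
T = 104.3 kN/m

T = 104 kN/m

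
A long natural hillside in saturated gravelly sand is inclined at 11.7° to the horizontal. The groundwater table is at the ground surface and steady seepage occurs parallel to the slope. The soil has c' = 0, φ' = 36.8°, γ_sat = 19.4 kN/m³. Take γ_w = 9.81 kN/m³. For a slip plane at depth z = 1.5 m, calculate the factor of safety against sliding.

FS = 1.79

With seepage parallel to the slope and the water table at the surface, the effective normal stress on the slip plane uses the buoyant unit weight γ' = γ_sat − γ_w while the driving shear stress uses γ_sat:
FS = [c' + γ' z cos²β tanφ'] / [γ_sat z sinβ cosβ]
(For c' = 0 this reduces to FS = (γ'/γ_sat)·tanφ'/tanβ.)
γ' = 19.4 − 9.81 = 9.59 kN/m³
Numerator = 0.0 + 9.59·1.5·cos²11.7°·tan36.8° = 0.0 + 9.59·1.5·0.9589·0.7481 = 10.319 kPa
Denominator = 19.4·1.5·sin11.7°·cos11.7° = 19.4·1.5·0.2028·0.9792 = 5.779 kPa
FS = 10.319 / 5.779 = 1.786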